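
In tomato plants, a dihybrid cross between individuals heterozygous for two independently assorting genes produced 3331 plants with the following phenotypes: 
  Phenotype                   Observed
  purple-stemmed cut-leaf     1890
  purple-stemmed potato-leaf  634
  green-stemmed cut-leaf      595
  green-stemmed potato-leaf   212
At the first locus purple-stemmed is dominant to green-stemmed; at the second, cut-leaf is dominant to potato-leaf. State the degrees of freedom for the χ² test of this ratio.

A dihybrid F₂ with independent assortment and complete dominance at both loci gives a 9:3:3:1 phenotypic ratio.
A goodness-of-fit test with 4 phenotype classes has df = 4 − 1 = 3.

3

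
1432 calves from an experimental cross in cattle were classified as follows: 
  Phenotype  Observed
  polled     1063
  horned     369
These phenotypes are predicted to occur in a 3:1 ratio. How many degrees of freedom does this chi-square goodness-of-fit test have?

1

A goodness-of-fit test with 2 phenotype classes has df = 2 − 1 = 1.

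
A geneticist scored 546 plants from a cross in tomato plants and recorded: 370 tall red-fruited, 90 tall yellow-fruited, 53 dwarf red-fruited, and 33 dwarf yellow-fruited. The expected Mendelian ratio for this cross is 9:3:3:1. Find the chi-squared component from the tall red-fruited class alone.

Expected counts for N = 546 under a 9:3:3:1 ratio (total parts = 16):
  tall red-fruited: 546 × 9/16 = 307.125
  tall yellow-fruited: 546 × 3/16 = 102.375
  dwarf red-fruited: 546 × 3/16 = 102.375
  dwarf yellow-fruited: 546 × 1/16 = 34.125
Contribution of tall red-fruited: (370 − 307.125)² / 307.125 = 12.8718

12.872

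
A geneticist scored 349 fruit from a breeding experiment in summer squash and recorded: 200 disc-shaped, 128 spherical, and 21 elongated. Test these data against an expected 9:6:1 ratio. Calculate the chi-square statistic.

0.163

Expected counts for N = 349 under a 9:6:1 ratio (total parts = 16):
  disc-shaped: 349 × 9/16 = 196.3125
  spherical: 349 × 6/16 = 130.875
  elongated: 349 × 1/16 = 21.8125
χ² = Σ (O − E)² / E
  disc-shaped: (200 − 196.3125)² / 196.3125 = 0.0693
  spherical: (128 − 130.875)² / 130.875 = 0.0632
  elongated: (21 − 21.8125)² / 21.8125 = 0.0303
χ² = 0.0693 + 0.0632 + 0.0303 = 0.1628 ≈ 0.163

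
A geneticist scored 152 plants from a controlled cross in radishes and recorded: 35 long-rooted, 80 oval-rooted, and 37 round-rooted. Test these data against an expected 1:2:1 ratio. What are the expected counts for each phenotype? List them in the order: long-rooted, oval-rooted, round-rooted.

Total ratio parts = 4. Expected numbers out of 152:
  long-rooted: 152 × 1/4 = 38
  oval-rooted: 152 × 2/4 = 76
  round-rooted: 152 × 1/4 = 38

38, 76, 38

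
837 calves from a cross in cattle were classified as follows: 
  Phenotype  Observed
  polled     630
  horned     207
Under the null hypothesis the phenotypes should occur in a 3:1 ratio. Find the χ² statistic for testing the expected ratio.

Under the 3:1 hypothesis (Σ ratio = 4, N = 837):
  polled: 837 × 3/4 = 627.75
  horned: 837 × 1/4 = 209.25
χ² = Σ (O − E)² / E
  polled: (630 − 627.75)² / 627.75 = 0.0081
  horned: (207 − 209.25)² / 209.25 = 0.0242
χ² = 0.0081 + 0.0242 = 0.0323 ≈ 0.032

0.032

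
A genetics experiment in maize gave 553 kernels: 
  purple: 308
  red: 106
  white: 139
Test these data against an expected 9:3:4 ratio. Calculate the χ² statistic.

Under the 9:3:4 hypothesis (Σ ratio = 16, N = 553):
  purple: 553 × 9/16 = 311.0625
  red: 553 × 3/16 = 103.6875
  white: 553 × 4/16 = 138.25
χ² = Σ (O − E)² / E
  purple: (308 − 311.0625)² / 311.0625 = 0.0302
  red: (106 − 103.6875)² / 103.6875 = 0.0516
  white: (139 − 138.25)² / 138.25 = 0.0041
χ² = 0.0302 + 0.0516 + 0.0041 = 0.0859 ≈ 0.086

0.086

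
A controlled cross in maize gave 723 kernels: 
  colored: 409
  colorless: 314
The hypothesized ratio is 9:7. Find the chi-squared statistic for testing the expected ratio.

Expected counts for N = 723 under a 9:7 ratio (total parts = 16):
  colored: 723 × 9/16 = 406.6875
  colorless: 723 × 7/16 = 316.3125
χ² = Σ (O − E)² / E
  colored: (409 − 406.6875)² / 406.6875 = 0.0131
  colorless: (314 − 316.3125)² / 316.3125 = 0.0169
χ² = 0.0131 + 0.0169 = 0.030

0.030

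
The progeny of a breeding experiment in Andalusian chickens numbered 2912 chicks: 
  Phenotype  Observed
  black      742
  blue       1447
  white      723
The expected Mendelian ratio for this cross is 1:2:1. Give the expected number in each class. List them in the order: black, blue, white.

728, 1456, 728

Under the 1:2:1 hypothesis (Σ ratio = 4, N = 2912):
  black: 2912 × 1/4 = 728
  blue: 2912 × 2/4 = 1456
  white: 2912 × 1/4 = 728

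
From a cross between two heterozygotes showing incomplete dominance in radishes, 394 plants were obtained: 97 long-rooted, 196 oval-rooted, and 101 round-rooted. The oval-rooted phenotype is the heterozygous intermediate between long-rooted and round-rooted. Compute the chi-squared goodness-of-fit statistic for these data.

0.091

With incomplete dominance, a heterozygote × heterozygote cross gives a 1:2:1 phenotypic ratio.
Under the 1:2:1 hypothesis (Σ ratio = 4, N = 394):
  long-rooted: 394 × 1/4 = 98.5
  oval-rooted: 394 × 2/4 = 197
  round-rooted: 394 × 1/4 = 98.5
χ² = Σ (O − E)² / E
  long-rooted: (97 − 98.5)² / 98.5 = 0.0228
  oval-rooted: (196 − 197)² / 197 = 0.0051
  round-rooted: (101 − 98.5)² / 98.5 = 0.0635
χ² = 0.0228 + 0.0051 + 0.0635 = 0.0914 ≈ 0.091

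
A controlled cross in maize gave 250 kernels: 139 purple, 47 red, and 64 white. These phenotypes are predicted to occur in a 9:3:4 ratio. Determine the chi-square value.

Under the 9:3:4 hypothesis (Σ ratio = 16, N = 250):
  purple: 250 × 9/16 = 140.625
  red: 250 × 3/16 = 46.875
  white: 250 × 4/16 = 62.5
χ² = Σ (O − E)² / E
  purple: (139 − 140.625)² / 140.625 = 0.0188
  red: (47 − 46.875)² / 46.875 = 0.0003
  white: (64 − 62.5)² / 62.5 = 0.0360
χ² = 0.0188 + 0.0003 + 0.0360 = 0.0551 ≈ 0.055

0.055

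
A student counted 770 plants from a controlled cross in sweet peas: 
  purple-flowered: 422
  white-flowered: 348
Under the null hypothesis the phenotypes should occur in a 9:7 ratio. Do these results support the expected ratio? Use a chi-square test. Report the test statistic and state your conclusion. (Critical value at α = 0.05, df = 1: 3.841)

Total ratio parts = 16. Expected numbers out of 770:
  purple-flowered: 770 × 9/16 = 433.125
  white-flowered: 770 × 7/16 = 336.875
χ² = Σ (O − E)² / E
  purple-flowered: (422 − 433.125)² / 433.125 = 0.2858
  white-flowered: (348 − 336.875)² / 336.875 = 0.3674
χ² = 0.2858 + 0.3674 = 0.6532 ≈ 0.653
Degrees of freedom = 2 − 1 = 1; critical value at α = 0.05 is 3.841.
Since 0.653 < 3.841, we fail to reject the null hypothesis — the data are consistent with the 9:7 ratio.

0.653; consistent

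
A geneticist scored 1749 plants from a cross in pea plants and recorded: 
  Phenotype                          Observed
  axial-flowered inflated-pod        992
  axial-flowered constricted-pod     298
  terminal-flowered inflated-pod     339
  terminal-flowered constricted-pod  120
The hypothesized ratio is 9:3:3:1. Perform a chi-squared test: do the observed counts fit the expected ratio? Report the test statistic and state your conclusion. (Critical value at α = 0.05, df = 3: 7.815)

Total ratio parts = 16. Expected numbers out of 1749:
  axial-flowered inflated-pod: 1749 × 9/16 = 983.8125
  axial-flowered constricted-pod: 1749 × 3/16 = 327.9375
  terminal-flowered inflated-pod: 1749 × 3/16 = 327.9375
  terminal-flowered constricted-pod: 1749 × 1/16 = 109.3125
χ² = Σ (O − E)² / E
  axial-flowered inflated-pod: (992 − 983.8125)² / 983.8125 = 0.0681
  axial-flowered constricted-pod: (298 − 327.9375)² / 327.9375 = 2.7330
  terminal-flowered inflated-pod: (339 − 327.9375)² / 327.9375 = 0.3732
  terminal-flowered constricted-pod: (120 − 109.3125)² / 109.3125 = 1.0449
χ² = 0.0681 + 2.7330 + 0.3732 + 1.0449 = 4.2192 ≈ 4.219
Degrees of freedom = 4 − 1 = 3; critical value at α = 0.05 is 7.815.
Since 4.219 < 7.815, we fail to reject the null hypothesis — the data are consistent with the 9:3:3:1 ratio.

4.219; consistent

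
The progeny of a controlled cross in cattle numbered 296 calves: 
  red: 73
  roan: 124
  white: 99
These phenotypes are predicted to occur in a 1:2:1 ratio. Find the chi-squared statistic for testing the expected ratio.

Total ratio parts = 4. Expected numbers out of 296:
  red: 296 × 1/4 = 74
  roan: 296 × 2/4 = 148
  white: 296 × 1/4 = 74
χ² = Σ (O − E)² / E
  red: (73 − 74)² / 74 = 0.0135
  roan: (124 − 148)² / 148 = 3.8919
  white: (99 − 74)² / 74 = 8.4459
χ² = 0.0135 + 3.8919 + 8.4459 = 12.3513 ≈ 12.351

12.351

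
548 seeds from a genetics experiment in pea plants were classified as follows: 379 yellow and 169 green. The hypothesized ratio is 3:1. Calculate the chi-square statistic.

The 3:1 ratio has 4 parts, so with N = 548 the expected counts are:
  yellow: 548 × 3/4 = 411
  green: 548 × 1/4 = 137
χ² = Σ (O − E)² / E
  yellow: (379 − 411)² / 411 = 2.4915
  green: (169 − 137)² / 137 = 7.4745
χ² = 2.4915 + 7.4745 = 9.966

9.966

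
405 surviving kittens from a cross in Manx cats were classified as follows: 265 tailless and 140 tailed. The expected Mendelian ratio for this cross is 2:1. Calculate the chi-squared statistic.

0.278

Under the 2:1 hypothesis (Σ ratio = 3, N = 405):
  tailless: 405 × 2/3 = 270
  tailed: 405 × 1/3 = 135
χ² = Σ (O − E)² / E
  tailless: (265 − 270)² / 270 = 0.0926
  tailed: (140 − 135)² / 135 = 0.1852
χ² = 0.0926 + 0.1852 = 0.2778 ≈ 0.278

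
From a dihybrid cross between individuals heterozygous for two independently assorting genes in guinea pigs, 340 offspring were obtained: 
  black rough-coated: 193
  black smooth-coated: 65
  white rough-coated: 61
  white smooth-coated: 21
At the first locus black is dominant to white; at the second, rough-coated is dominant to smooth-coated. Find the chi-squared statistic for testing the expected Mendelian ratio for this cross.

0.162

A dihybrid F₂ with independent assortment and complete dominance at both loci gives a 9:3:3:1 phenotypic ratio.
Under the 9:3:3:1 hypothesis (Σ ratio = 16, N = 340):
  black rough-coated: 340 × 9/16 = 191.25
  black smooth-coated: 340 × 3/16 = 63.75
  white rough-coated: 340 × 3/16 = 63.75
  white smooth-coated: 340 × 1/16 = 21.25
χ² = Σ (O − E)² / E
  black rough-coated: (193 − 191.25)² / 191.25 = 0.0160
  black smooth-coated: (65 − 63.75)² / 63.75 = 0.0245
  white rough-coated: (61 − 63.75)² / 63.75 = 0.1186
  white smooth-coated: (21 − 21.25)² / 21.25 = 0.0029
χ² = 0.0160 + 0.0245 + 0.1186 + 0.0029 = 0.162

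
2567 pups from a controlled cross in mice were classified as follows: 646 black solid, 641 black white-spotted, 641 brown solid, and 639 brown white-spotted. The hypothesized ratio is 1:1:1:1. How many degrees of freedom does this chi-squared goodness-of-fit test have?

3

A goodness-of-fit test with 4 phenotype classes has df = 4 − 1 = 3.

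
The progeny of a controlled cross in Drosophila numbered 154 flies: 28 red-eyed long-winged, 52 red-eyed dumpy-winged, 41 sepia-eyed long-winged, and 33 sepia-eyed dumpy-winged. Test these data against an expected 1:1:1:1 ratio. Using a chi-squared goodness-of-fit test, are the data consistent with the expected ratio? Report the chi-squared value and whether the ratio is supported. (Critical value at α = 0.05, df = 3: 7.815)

8.545; not consistent

Under the 1:1:1:1 hypothesis (Σ ratio = 4, N = 154):
  red-eyed long-winged: 154 × 1/4 = 38.5
  red-eyed dumpy-winged: 154 × 1/4 = 38.5
  sepia-eyed long-winged: 154 × 1/4 = 38.5
  sepia-eyed dumpy-winged: 154 × 1/4 = 38.5
χ² = Σ (O − E)² / E
  red-eyed long-winged: (28 − 38.5)² / 38.5 = 2.8636
  red-eyed dumpy-winged: (52 − 38.5)² / 38.5 = 4.7338
  sepia-eyed long-winged: (41 − 38.5)² / 38.5 = 0.1623
  sepia-eyed dumpy-winged: (33 − 38.5)² / 38.5 = 0.7857
χ² = 2.8636 + 4.7338 + 0.1623 + 0.7857 = 8.5454 ≈ 8.545
Degrees of freedom = 4 − 1 = 3; critical value at α = 0.05 is 7.815.
Since 8.545 > 7.815, we reject the null hypothesis — the data do not fit the 1:1:1:1 ratio.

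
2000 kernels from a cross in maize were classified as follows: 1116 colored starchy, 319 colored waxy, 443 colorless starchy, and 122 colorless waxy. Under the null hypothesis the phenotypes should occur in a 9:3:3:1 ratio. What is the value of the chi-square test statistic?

20.837

Under the 9:3:3:1 hypothesis (Σ ratio = 16, N = 2000):
  colored starchy: 2000 × 9/16 = 1125
  colored waxy: 2000 × 3/16 = 375
  colorless starchy: 2000 × 3/16 = 375
  colorless waxy: 2000 × 1/16 = 125
χ² = Σ (O − E)² / E
  colored starchy: (1116 − 1125)² / 1125 = 0.0720
  colored waxy: (319 − 375)² / 375 = 8.3627
  colorless starchy: (443 − 375)² / 375 = 12.3307
  colorless waxy: (122 − 125)² / 125 = 0.0720
χ² = 0.0720 + 8.3627 + 12.3307 + 0.0720 = 20.8374 ≈ 20.837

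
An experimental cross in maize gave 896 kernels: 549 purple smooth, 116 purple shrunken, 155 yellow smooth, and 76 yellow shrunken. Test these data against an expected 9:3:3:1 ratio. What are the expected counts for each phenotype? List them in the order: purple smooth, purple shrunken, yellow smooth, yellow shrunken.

504, 168, 168, 56

Expected counts for N = 896 under a 9:3:3:1 ratio (total parts = 16):
  purple smooth: 896 × 9/16 = 504
  purple shrunken: 896 × 3/16 = 168
  yellow smooth: 896 × 3/16 = 168
  yellow shrunken: 896 × 1/16 = 56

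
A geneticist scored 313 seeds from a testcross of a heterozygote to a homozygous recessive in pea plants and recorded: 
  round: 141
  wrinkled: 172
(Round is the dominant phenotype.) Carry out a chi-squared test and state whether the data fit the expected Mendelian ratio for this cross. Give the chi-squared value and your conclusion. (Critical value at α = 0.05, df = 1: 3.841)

A testcross of a heterozygote (Aa × aa) gives a 1:1 phenotypic ratio.
The 1:1 ratio has 2 parts, so with N = 313 the expected counts are:
  round: 313 × 1/2 = 156.5
  wrinkled: 313 × 1/2 = 156.5
χ² = Σ (O − E)² / E
  round: (141 − 156.5)² / 156.5 = 1.5351
  wrinkled: (172 − 156.5)² / 156.5 = 1.5351
χ² = 1.5351 + 1.5351 = 3.0702 ≈ 3.070
Degrees of freedom = 2 − 1 = 1; critical value at α = 0.05 is 3.841.
Since 3.070 < 3.841, we fail to reject the null hypothesis — the data are consistent with the 1:1 ratio.

3.070; consistent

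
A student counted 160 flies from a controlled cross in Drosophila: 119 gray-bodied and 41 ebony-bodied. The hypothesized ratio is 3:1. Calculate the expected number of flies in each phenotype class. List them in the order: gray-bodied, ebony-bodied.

120, 40

Total ratio parts = 4. Expected numbers out of 160:
  gray-bodied: 160 × 3/4 = 120
  ebony-bodied: 160 × 1/4 = 40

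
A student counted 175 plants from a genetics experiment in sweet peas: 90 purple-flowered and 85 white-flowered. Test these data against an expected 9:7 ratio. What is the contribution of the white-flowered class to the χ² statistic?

Total ratio parts = 16. Expected numbers out of 175:
  purple-flowered: 175 × 9/16 = 98.4375
  white-flowered: 175 × 7/16 = 76.5625
Contribution of white-flowered: (85 − 76.5625)² / 76.5625 = 0.9298

0.930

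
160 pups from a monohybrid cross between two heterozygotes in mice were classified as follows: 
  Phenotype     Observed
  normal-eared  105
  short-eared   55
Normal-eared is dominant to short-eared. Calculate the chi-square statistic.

For a monohybrid cross between heterozygotes with complete dominance, the expected phenotypic ratio is 3:1.
Expected counts for N = 160 under a 3:1 ratio (total parts = 4):
  normal-eared: 160 × 3/4 = 120
  short-eared: 160 × 1/4 = 40
χ² = Σ (O − E)² / E
  normal-eared: (105 − 120)² / 120 = 1.8750
  short-eared: (55 − 40)² / 40 = 5.6250
χ² = 1.8750 + 5.6250 = 7.500

7.500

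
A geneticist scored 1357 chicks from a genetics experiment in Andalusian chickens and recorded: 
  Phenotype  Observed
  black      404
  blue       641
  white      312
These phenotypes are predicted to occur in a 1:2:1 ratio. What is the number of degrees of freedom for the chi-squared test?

2

A goodness-of-fit test with 3 phenotype classes has df = 3 − 1 = 2.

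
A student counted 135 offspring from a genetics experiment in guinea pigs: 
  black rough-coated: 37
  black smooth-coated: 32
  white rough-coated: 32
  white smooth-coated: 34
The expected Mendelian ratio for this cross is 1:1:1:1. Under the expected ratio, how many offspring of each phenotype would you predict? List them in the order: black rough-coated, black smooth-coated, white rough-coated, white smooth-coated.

Under the 1:1:1:1 hypothesis (Σ ratio = 4, N = 135):
  black rough-coated: 135 × 1/4 = 33.75
  black smooth-coated: 135 × 1/4 = 33.75
  white rough-coated: 135 × 1/4 = 33.75
  white smooth-coated: 135 × 1/4 = 33.75

33.75, 33.75, 33.75, 33.75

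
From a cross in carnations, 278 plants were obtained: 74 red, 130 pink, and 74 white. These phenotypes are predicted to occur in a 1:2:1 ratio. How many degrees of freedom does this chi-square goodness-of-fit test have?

A goodness-of-fit test with 3 phenotype classes has df = 3 − 1 = 2.

2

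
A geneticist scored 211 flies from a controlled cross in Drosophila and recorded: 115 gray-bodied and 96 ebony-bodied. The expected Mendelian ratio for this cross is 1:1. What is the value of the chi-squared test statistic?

Expected counts for N = 211 under a 1:1 ratio (total parts = 2):
  gray-bodied: 211 × 1/2 = 105.5
  ebony-bodied: 211 × 1/2 = 105.5
χ² = Σ (O − E)² / E
  gray-bodied: (115 − 105.5)² / 105.5 = 0.8555
  ebony-bodied: (96 − 105.5)² / 105.5 = 0.8555
χ² = 0.8555 + 0.8555 = 1.711

1.711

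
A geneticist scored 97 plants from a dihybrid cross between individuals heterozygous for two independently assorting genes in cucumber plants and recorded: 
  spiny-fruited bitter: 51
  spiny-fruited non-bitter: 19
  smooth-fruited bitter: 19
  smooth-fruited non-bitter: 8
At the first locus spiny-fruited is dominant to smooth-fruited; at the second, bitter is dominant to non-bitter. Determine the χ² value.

A dihybrid F₂ with independent assortment and complete dominance at both loci gives a 9:3:3:1 phenotypic ratio.
Total ratio parts = 16. Expected numbers out of 97:
  spiny-fruited bitter: 97 × 9/16 = 54.5625
  spiny-fruited non-bitter: 97 × 3/16 = 18.1875
  smooth-fruited bitter: 97 × 3/16 = 18.1875
  smooth-fruited non-bitter: 97 × 1/16 = 6.0625
χ² = Σ (O − E)² / E
  spiny-fruited bitter: (51 − 54.5625)² / 54.5625 = 0.2326
  spiny-fruited non-bitter: (19 − 18.1875)² / 18.1875 = 0.0363
  smooth-fruited bitter: (19 − 18.1875)² / 18.1875 = 0.0363
  smooth-fruited non-bitter: (8 − 6.0625)² / 6.0625 = 0.6192
χ² = 0.2326 + 0.0363 + 0.0363 + 0.6192 = 0.9244 ≈ 0.924

0.924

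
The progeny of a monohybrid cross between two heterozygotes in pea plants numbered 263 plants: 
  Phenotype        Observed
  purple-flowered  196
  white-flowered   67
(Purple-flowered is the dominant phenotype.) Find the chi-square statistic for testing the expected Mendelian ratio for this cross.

0.032

For a monohybrid cross between heterozygotes with complete dominance, the expected phenotypic ratio is 3:1.
Expected counts for N = 263 under a 3:1 ratio (total parts = 4):
  purple-flowered: 263 × 3/4 = 197.25
  white-flowered: 263 × 1/4 = 65.75
χ² = Σ (O − E)² / E
  purple-flowered: (196 − 197.25)² / 197.25 = 0.0079
  white-flowered: (67 − 65.75)² / 65.75 = 0.0238
χ² = 0.0079 + 0.0238 = 0.0317 ≈ 0.032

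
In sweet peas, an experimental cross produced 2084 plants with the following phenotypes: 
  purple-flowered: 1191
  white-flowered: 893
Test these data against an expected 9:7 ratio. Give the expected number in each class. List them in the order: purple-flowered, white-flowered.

Total ratio parts = 16. Expected numbers out of 2084:
  purple-flowered: 2084 × 9/16 = 1172.25
  white-flowered: 2084 × 7/16 = 911.75

1172.25, 911.75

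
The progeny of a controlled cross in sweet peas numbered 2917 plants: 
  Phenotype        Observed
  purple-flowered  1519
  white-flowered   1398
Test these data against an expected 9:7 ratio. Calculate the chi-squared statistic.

Expected counts for N = 2917 under a 9:7 ratio (total parts = 16):
  purple-flowered: 2917 × 9/16 = 1640.8125
  white-flowered: 2917 × 7/16 = 1276.1875
χ² = Σ (O − E)² / E
  purple-flowered: (1519 − 1640.8125)² / 1640.8125 = 9.0433
  white-flowered: (1398 − 1276.1875)² / 1276.1875 = 11.6270
χ² = 9.0433 + 11.6270 = 20.6703 ≈ 20.670

20.670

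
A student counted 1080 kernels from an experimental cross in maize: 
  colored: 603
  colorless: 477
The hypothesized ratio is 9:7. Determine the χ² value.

0.076

Under the 9:7 hypothesis (Σ ratio = 16, N = 1080):
  colored: 1080 × 9/16 = 607.5
  colorless: 1080 × 7/16 = 472.5
χ² = Σ (O − E)² / E
  colored: (603 − 607.5)² / 607.5 = 0.0333
  colorless: (477 − 472.5)² / 472.5 = 0.0429
χ² = 0.0333 + 0.0429 = 0.0762 ≈ 0.076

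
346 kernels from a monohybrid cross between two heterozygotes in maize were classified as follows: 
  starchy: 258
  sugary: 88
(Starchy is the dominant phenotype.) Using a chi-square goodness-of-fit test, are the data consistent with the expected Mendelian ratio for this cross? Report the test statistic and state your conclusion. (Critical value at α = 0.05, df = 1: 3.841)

0.035; consistent

For a monohybrid cross between heterozygotes with complete dominance, the expected phenotypic ratio is 3:1.
Total ratio parts = 4. Expected numbers out of 346:
  starchy: 346 × 3/4 = 259.5
  sugary: 346 × 1/4 = 86.5
χ² = Σ (O − E)² / E
  starchy: (258 − 259.5)² / 259.5 = 0.0087
  sugary: (88 − 86.5)² / 86.5 = 0.0260
χ² = 0.0087 + 0.0260 = 0.0347 ≈ 0.035
Degrees of freedom = 2 − 1 = 1; critical value at α = 0.05 is 3.841.
Since 0.035 < 3.841, we fail to reject the null hypothesis — the data are consistent with the 3:1 ratio.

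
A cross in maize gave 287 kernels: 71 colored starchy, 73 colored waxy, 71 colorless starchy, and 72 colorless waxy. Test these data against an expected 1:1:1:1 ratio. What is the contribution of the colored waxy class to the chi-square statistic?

Total ratio parts = 4. Expected numbers out of 287:
  colored starchy: 287 × 1/4 = 71.75
  colored waxy: 287 × 1/4 = 71.75
  colorless starchy: 287 × 1/4 = 71.75
  colorless waxy: 287 × 1/4 = 71.75
Contribution of colored waxy: (73 − 71.75)² / 71.75 = 0.0218

0.022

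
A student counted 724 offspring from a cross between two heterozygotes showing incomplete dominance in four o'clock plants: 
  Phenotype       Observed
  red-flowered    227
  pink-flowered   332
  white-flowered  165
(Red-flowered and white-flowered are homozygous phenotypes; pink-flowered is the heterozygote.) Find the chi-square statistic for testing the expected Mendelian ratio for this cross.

15.591

With incomplete dominance, a heterozygote × heterozygote cross gives a 1:2:1 phenotypic ratio.
Under the 1:2:1 hypothesis (Σ ratio = 4, N = 724):
  red-flowered: 724 × 1/4 = 181
  pink-flowered: 724 × 2/4 = 362
  white-flowered: 724 × 1/4 = 181
χ² = Σ (O − E)² / E
  red-flowered: (227 − 181)² / 181 = 11.6906
  pink-flowered: (332 − 362)² / 362 = 2.4862
  white-flowered: (165 − 181)² / 181 = 1.4144
χ² = 11.6906 + 2.4862 + 1.4144 = 15.5912 ≈ 15.591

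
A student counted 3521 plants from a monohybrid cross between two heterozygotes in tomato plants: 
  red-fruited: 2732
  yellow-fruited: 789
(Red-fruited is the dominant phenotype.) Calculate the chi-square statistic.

For a monohybrid cross between heterozygotes with complete dominance, the expected phenotypic ratio is 3:1.
The 3:1 ratio has 4 parts, so with N = 3521 the expected counts are:
  red-fruited: 3521 × 3/4 = 2640.75
  yellow-fruited: 3521 × 1/4 = 880.25
χ² = Σ (O − E)² / E
  red-fruited: (2732 − 2640.75)² / 2640.75 = 3.1531
  yellow-fruited: (789 − 880.25)² / 880.25 = 9.4593
χ² = 3.1531 + 9.4593 = 12.6124 ≈ 12.612

12.612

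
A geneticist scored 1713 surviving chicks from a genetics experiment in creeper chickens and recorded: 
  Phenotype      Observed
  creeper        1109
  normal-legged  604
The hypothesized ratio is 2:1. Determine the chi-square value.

2.861

Expected counts for N = 1713 under a 2:1 ratio (total parts = 3):
  creeper: 1713 × 2/3 = 1142
  normal-legged: 1713 × 1/3 = 571
χ² = Σ (O − E)² / E
  creeper: (1109 − 1142)² / 1142 = 0.9536
  normal-legged: (604 − 571)² / 571 = 1.9072
χ² = 0.9536 + 1.9072 = 2.8608 ≈ 2.861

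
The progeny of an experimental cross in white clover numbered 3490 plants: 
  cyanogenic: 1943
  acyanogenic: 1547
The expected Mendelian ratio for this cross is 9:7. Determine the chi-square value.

0.472

The 9:7 ratio has 16 parts, so with N = 3490 the expected counts are:
  cyanogenic: 3490 × 9/16 = 1963.125
  acyanogenic: 3490 × 7/16 = 1526.875
χ² = Σ (O − E)² / E
  cyanogenic: (1943 − 1963.125)² / 1963.125 = 0.2063
  acyanogenic: (1547 − 1526.875)² / 1526.875 = 0.2653
χ² = 0.2063 + 0.2653 = 0.4716 ≈ 0.472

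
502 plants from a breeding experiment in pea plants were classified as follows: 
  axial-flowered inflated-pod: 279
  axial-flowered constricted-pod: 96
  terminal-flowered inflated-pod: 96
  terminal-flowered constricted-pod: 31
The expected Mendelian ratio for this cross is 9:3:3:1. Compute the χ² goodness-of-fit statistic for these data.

0.120

Under the 9:3:3:1 hypothesis (Σ ratio = 16, N = 502):
  axial-flowered inflated-pod: 502 × 9/16 = 282.375
  axial-flowered constricted-pod: 502 × 3/16 = 94.125
  terminal-flowered inflated-pod: 502 × 3/16 = 94.125
  terminal-flowered constricted-pod: 502 × 1/16 = 31.375
χ² = Σ (O − E)² / E
  axial-flowered inflated-pod: (279 − 282.375)² / 282.375 = 0.0403
  axial-flowered constricted-pod: (96 − 94.125)² / 94.125 = 0.0374
  terminal-flowered inflated-pod: (96 − 94.125)² / 94.125 = 0.0374
  terminal-flowered constricted-pod: (31 − 31.375)² / 31.375 = 0.0045
χ² = 0.0403 + 0.0374 + 0.0374 + 0.0045 = 0.1196 ≈ 0.120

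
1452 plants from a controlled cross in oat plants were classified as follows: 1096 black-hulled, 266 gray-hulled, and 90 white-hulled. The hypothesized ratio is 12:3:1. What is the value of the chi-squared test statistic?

0.195

The 12:3:1 ratio has 16 parts, so with N = 1452 the expected counts are:
  black-hulled: 1452 × 12/16 = 1089
  gray-hulled: 1452 × 3/16 = 272.25
  white-hulled: 1452 × 1/16 = 90.75
χ² = Σ (O − E)² / E
  black-hulled: (1096 − 1089)² / 1089 = 0.0450
  gray-hulled: (266 − 272.25)² / 272.25 = 0.1435
  white-hulled: (90 − 90.75)² / 90.75 = 0.0062
χ² = 0.0450 + 0.1435 + 0.0062 = 0.1947 ≈ 0.195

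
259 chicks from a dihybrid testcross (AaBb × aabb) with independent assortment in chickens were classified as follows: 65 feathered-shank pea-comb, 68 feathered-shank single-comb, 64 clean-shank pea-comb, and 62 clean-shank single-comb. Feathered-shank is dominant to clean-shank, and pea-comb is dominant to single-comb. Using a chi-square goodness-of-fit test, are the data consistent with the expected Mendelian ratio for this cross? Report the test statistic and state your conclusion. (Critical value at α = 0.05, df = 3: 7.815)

A dihybrid testcross with independent assortment gives a 1:1:1:1 ratio.
Expected counts for N = 259 under a 1:1:1:1 ratio (total parts = 4):
  feathered-shank pea-comb: 259 × 1/4 = 64.75
  feathered-shank single-comb: 259 × 1/4 = 64.75
  clean-shank pea-comb: 259 × 1/4 = 64.75
  clean-shank single-comb: 259 × 1/4 = 64.75
χ² = Σ (O − E)² / E
  feathered-shank pea-comb: (65 − 64.75)² / 64.75 = 0.0010
  feathered-shank single-comb: (68 − 64.75)² / 64.75 = 0.1631
  clean-shank pea-comb: (64 − 64.75)² / 64.75 = 0.0087
  clean-shank single-comb: (62 − 64.75)² / 64.75 = 0.1168
χ² = 0.0010 + 0.1631 + 0.0087 + 0.1168 = 0.2896 ≈ 0.290
Degrees of freedom = 4 − 1 = 3; critical value at α = 0.05 is 7.815.
Since 0.290 < 7.815, we fail to reject the null hypothesis — the data are consistent with the 1:1:1:1 ratio.

0.290; consistent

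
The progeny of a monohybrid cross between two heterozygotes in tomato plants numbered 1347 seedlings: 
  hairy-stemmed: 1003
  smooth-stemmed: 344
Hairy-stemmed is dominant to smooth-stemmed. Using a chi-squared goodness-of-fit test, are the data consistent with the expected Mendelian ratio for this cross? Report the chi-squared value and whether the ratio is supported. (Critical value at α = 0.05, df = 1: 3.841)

For a monohybrid cross between heterozygotes with complete dominance, the expected phenotypic ratio is 3:1.
The 3:1 ratio has 4 parts, so with N = 1347 the expected counts are:
  hairy-stemmed: 1347 × 3/4 = 1010.25
  smooth-stemmed: 1347 × 1/4 = 336.75
χ² = Σ (O − E)² / E
  hairy-stemmed: (1003 − 1010.25)² / 1010.25 = 0.0520
  smooth-stemmed: (344 − 336.75)² / 336.75 = 0.1561
χ² = 0.0520 + 0.1561 = 0.2081 ≈ 0.208
Degrees of freedom = 2 − 1 = 1; critical value at α = 0.05 is 3.841.
Since 0.208 < 3.841, we fail to reject the null hypothesis — the data are consistent with the 3:1 ratio.

0.208; consistent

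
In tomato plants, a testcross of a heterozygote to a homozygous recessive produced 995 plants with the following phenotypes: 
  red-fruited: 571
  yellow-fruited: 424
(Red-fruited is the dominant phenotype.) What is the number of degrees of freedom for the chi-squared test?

A testcross of a heterozygote (Aa × aa) gives a 1:1 phenotypic ratio.
A goodness-of-fit test with 2 phenotype classes has df = 2 − 1 = 1.

1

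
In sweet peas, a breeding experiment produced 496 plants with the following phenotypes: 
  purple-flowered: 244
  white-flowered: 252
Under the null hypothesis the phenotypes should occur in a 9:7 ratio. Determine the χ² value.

10.036

Total ratio parts = 16. Expected numbers out of 496:
  purple-flowered: 496 × 9/16 = 279
  white-flowered: 496 × 7/16 = 217
χ² = Σ (O − E)² / E
  purple-flowered: (244 − 279)² / 279 = 4.3907
  white-flowered: (252 − 217)² / 217 = 5.6452
χ² = 4.3907 + 5.6452 = 10.0359 ≈ 10.036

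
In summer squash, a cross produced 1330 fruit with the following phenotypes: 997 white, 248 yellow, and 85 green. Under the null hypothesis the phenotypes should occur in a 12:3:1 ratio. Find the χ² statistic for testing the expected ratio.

Under the 12:3:1 hypothesis (Σ ratio = 16, N = 1330):
  white: 1330 × 12/16 = 997.5
  yellow: 1330 × 3/16 = 249.375
  green: 1330 × 1/16 = 83.125
χ² = Σ (O − E)² / E
  white: (997 − 997.5)² / 997.5 = 0.0003
  yellow: (248 − 249.375)² / 249.375 = 0.0076
  green: (85 − 83.125)² / 83.125 = 0.0423
χ² = 0.0003 + 0.0076 + 0.0423 = 0.0502 ≈ 0.050

0.050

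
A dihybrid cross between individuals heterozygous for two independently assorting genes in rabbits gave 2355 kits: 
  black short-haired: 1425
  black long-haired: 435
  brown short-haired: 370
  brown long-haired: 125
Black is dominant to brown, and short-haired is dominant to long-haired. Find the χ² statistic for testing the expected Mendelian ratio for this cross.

22.636

A dihybrid F₂ with independent assortment and complete dominance at both loci gives a 9:3:3:1 phenotypic ratio.
Expected counts for N = 2355 under a 9:3:3:1 ratio (total parts = 16):
  black short-haired: 2355 × 9/16 = 1324.6875
  black long-haired: 2355 × 3/16 = 441.5625
  brown short-haired: 2355 × 3/16 = 441.5625
  brown long-haired: 2355 × 1/16 = 147.1875
χ² = Σ (O − E)² / E
  black short-haired: (1425 − 1324.6875)² / 1324.6875 = 7.5962
  black long-haired: (435 − 441.5625)² / 441.5625 = 0.0975
  brown short-haired: (370 − 441.5625)² / 441.5625 = 11.5979
  brown long-haired: (125 − 147.1875)² / 147.1875 = 3.3446
χ² = 7.5962 + 0.0975 + 11.5979 + 3.3446 = 22.6362 ≈ 22.636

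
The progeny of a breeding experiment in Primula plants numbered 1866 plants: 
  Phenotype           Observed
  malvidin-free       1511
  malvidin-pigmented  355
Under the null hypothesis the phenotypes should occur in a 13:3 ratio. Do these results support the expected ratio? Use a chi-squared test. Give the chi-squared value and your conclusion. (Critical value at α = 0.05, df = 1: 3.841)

The 13:3 ratio has 16 parts, so with N = 1866 the expected counts are:
  malvidin-free: 1866 × 13/16 = 1516.125
  malvidin-pigmented: 1866 × 3/16 = 349.875
χ² = Σ (O − E)² / E
  malvidin-free: (1511 − 1516.125)² / 1516.125 = 0.0173
  malvidin-pigmented: (355 − 349.875)² / 349.875 = 0.0751
χ² = 0.0173 + 0.0751 = 0.0924 ≈ 0.092
Degrees of freedom = 2 − 1 = 1; critical value at α = 0.05 is 3.841.
Since 0.092 < 3.841, we fail to reject the null hypothesis — the data are consistent with the 13:3 ratio.

0.092; consistent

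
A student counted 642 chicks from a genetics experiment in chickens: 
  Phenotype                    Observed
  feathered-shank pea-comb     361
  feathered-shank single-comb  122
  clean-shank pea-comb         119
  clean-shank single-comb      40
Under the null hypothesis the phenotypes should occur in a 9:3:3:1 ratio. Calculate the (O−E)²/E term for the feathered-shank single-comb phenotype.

Expected counts for N = 642 under a 9:3:3:1 ratio (total parts = 16):
  feathered-shank pea-comb: 642 × 9/16 = 361.125
  feathered-shank single-comb: 642 × 3/16 = 120.375
  clean-shank pea-comb: 642 × 3/16 = 120.375
  clean-shank single-comb: 642 × 1/16 = 40.125
Contribution of feathered-shank single-comb: (122 − 120.375)² / 120.375 = 0.0219

0.022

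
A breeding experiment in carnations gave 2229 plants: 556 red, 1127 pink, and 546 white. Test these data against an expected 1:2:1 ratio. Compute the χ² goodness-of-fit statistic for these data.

Expected counts for N = 2229 under a 1:2:1 ratio (total parts = 4):
  red: 2229 × 1/4 = 557.25
  pink: 2229 × 2/4 = 1114.5
  white: 2229 × 1/4 = 557.25
χ² = Σ (O − E)² / E
  red: (556 − 557.25)² / 557.25 = 0.0028
  pink: (1127 − 1114.5)² / 1114.5 = 0.1402
  white: (546 − 557.25)² / 557.25 = 0.2271
χ² = 0.0028 + 0.1402 + 0.2271 = 0.3701 ≈ 0.370

0.370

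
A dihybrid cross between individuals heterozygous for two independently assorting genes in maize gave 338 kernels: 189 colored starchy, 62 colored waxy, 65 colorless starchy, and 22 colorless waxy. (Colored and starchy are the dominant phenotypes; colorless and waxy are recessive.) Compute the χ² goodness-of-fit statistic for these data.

A dihybrid F₂ with independent assortment and complete dominance at both loci gives a 9:3:3:1 phenotypic ratio.
Under the 9:3:3:1 hypothesis (Σ ratio = 16, N = 338):
  colored starchy: 338 × 9/16 = 190.125
  colored waxy: 338 × 3/16 = 63.375
  colorless starchy: 338 × 3/16 = 63.375
  colorless waxy: 338 × 1/16 = 21.125
χ² = Σ (O − E)² / E
  colored starchy: (189 − 190.125)² / 190.125 = 0.0067
  colored waxy: (62 − 63.375)² / 63.375 = 0.0298
  colorless starchy: (65 − 63.375)² / 63.375 = 0.0417
  colorless waxy: (22 − 21.125)² / 21.125 = 0.0362
χ² = 0.0067 + 0.0298 + 0.0417 + 0.0362 = 0.1144 ≈ 0.114

0.114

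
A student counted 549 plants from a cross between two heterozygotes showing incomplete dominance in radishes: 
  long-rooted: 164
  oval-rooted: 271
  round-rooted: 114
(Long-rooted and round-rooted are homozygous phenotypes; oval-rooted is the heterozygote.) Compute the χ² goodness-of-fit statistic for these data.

9.197

With incomplete dominance, a heterozygote × heterozygote cross gives a 1:2:1 phenotypic ratio.
Total ratio parts = 4. Expected numbers out of 549:
  long-rooted: 549 × 1/4 = 137.25
  oval-rooted: 549 × 2/4 = 274.5
  round-rooted: 549 × 1/4 = 137.25
χ² = Σ (O − E)² / E
  long-rooted: (164 − 137.25)² / 137.25 = 5.2136
  oval-rooted: (271 − 274.5)² / 274.5 = 0.0446
  round-rooted: (114 − 137.25)² / 137.25 = 3.9385
χ² = 5.2136 + 0.0446 + 3.9385 = 9.1967 ≈ 9.197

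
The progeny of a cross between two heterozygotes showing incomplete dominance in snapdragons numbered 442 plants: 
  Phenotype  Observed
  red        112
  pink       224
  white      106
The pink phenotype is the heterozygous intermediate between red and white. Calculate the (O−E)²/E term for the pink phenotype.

With incomplete dominance, a heterozygote × heterozygote cross gives a 1:2:1 phenotypic ratio.
Expected counts for N = 442 under a 1:2:1 ratio (total parts = 4):
  red: 442 × 1/4 = 110.5
  pink: 442 × 2/4 = 221
  white: 442 × 1/4 = 110.5
Contribution of pink: (224 − 221)² / 221 = 0.0407

0.041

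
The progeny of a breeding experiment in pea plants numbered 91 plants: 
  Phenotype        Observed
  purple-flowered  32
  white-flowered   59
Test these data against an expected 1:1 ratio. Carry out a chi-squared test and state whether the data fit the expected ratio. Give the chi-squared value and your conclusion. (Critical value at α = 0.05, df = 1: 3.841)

8.011; not consistent

Total ratio parts = 2. Expected numbers out of 91:
  purple-flowered: 91 × 1/2 = 45.5
  white-flowered: 91 × 1/2 = 45.5
χ² = Σ (O − E)² / E
  purple-flowered: (32 − 45.5)² / 45.5 = 4.0055
  white-flowered: (59 − 45.5)² / 45.5 = 4.0055
χ² = 4.0055 + 4.0055 = 8.011
Degrees of freedom = 2 − 1 = 1; critical value at α = 0.05 is 3.841.
Since 8.011 > 3.841, we reject the null hypothesis — the data do not fit the 1:1 ratio.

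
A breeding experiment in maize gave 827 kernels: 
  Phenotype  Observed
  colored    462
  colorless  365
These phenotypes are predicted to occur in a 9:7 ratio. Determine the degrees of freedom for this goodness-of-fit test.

1

A goodness-of-fit test with 2 phenotype classes has df = 2 − 1 = 1.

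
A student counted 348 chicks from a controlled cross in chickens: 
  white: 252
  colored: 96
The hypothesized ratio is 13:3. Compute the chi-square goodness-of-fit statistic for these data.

17.836

Under the 13:3 hypothesis (Σ ratio = 16, N = 348):
  white: 348 × 13/16 = 282.75
  colored: 348 × 3/16 = 65.25
χ² = Σ (O − E)² / E
  white: (252 − 282.75)² / 282.75 = 3.3442
  colored: (96 − 65.25)² / 65.25 = 14.4914
χ² = 3.3442 + 14.4914 = 17.8356 ≈ 17.836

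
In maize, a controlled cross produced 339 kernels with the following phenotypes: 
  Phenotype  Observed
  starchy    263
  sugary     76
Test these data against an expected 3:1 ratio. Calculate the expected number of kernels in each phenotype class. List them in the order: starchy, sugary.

Under the 3:1 hypothesis (Σ ratio = 4, N = 339):
  starchy: 339 × 3/4 = 254.25
  sugary: 339 × 1/4 = 84.75

254.25, 84.75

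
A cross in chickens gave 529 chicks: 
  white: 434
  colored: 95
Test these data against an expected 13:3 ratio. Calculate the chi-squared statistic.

The 13:3 ratio has 16 parts, so with N = 529 the expected counts are:
  white: 529 × 13/16 = 429.8125
  colored: 529 × 3/16 = 99.1875
χ² = Σ (O − E)² / E
  white: (434 − 429.8125)² / 429.8125 = 0.0408
  colored: (95 − 99.1875)² / 99.1875 = 0.1768
χ² = 0.0408 + 0.1768 = 0.2176 ≈ 0.218

0.218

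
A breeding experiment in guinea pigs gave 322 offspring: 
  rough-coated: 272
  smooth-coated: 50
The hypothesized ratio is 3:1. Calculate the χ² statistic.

15.408

Total ratio parts = 4. Expected numbers out of 322:
  rough-coated: 322 × 3/4 = 241.5
  smooth-coated: 322 × 1/4 = 80.5
χ² = Σ (O − E)² / E
  rough-coated: (272 − 241.5)² / 241.5 = 3.8520
  smooth-coated: (50 − 80.5)² / 80.5 = 11.5559
χ² = 3.8520 + 11.5559 = 15.4079 ≈ 15.408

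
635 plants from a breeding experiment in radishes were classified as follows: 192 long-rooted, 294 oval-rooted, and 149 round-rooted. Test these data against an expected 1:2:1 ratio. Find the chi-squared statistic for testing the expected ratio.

9.302

The 1:2:1 ratio has 4 parts, so with N = 635 the expected counts are:
  long-rooted: 635 × 1/4 = 158.75
  oval-rooted: 635 × 2/4 = 317.5
  round-rooted: 635 × 1/4 = 158.75
χ² = Σ (O − E)² / E
  long-rooted: (192 − 158.75)² / 158.75 = 6.9642
  oval-rooted: (294 − 317.5)² / 317.5 = 1.7394
  round-rooted: (149 − 158.75)² / 158.75 = 0.5988
χ² = 6.9642 + 1.7394 + 0.5988 = 9.3024 ≈ 9.302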